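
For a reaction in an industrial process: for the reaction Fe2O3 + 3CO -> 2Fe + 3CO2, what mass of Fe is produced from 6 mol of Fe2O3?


Mole ratio Fe:Fe2O3 = 2:1
n(Fe) = 6 × 2/1 = 12.000 mol
mass = 12.000 × 55.85 = 670.2 g

670.2 g


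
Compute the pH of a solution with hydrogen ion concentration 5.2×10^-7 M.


pH = -log10([H+]) = -log10(5.2×10^-7)
= 7 - log10(5.2)
= 7 - 0.72
= 6.28

6.28


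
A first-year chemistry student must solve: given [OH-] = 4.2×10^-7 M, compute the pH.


pOH = -log10([OH-]) = -log10(4.2×10^-7)
= 7 - log10(4.2) = 6.38
pH = 14 - pOH = 14 - 6.38 = 7.62

7.62


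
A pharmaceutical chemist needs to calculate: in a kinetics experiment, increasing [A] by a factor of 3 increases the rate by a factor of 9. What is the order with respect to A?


rate ∝ [A]^n
3^n = 9 → n = 2
Order in A: 2

2


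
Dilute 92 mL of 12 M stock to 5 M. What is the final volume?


C1V1 = C2V2
12 × 92 = 5 × V2
V2 = 1104/5 = 220.8 mL

220.8 mL


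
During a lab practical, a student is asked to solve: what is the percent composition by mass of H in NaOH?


M(NaOH) = 1×22.99 + 1×16.0 + 1×1.008 = 39.998 g/mol
Mass of H = 1 × 1.008 = 1.008 g/mol
% H = 1.008/39.998 × 100 = 2.52%

2.52%


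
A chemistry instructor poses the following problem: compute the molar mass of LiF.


M(LiF) = 1×6.94 + 1×19.0
= 6.94 + 19.0
= 25.94 g/mol

25.94 g/mol


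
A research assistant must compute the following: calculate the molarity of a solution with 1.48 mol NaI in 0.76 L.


M = n/V = 1.48/0.76 = 1.947 mol/L

1.947 M


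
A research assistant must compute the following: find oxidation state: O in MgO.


O is usually -2
Oxidation number: -2

-2


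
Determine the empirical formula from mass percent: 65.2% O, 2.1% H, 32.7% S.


Assume 100 g sample. Moles of each element:
  O: 65.2/16.0 = 4.075 mol
  H: 2.1/1.008 = 2.083 mol
  S: 32.7/32.07 = 1.02 mol
Divide by smallest (1.02):
  O: 4.075/1.02 = 4.0
  H: 2.083/1.02 = 2.04
  S: 1.02/1.02 = 1.0
Empirical formula: H2SO4

H2SO4


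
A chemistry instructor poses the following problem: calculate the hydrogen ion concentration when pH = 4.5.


[H+] = 10^(-pH) = 10^(-4.5)
= 3.16×10^-5 M

3.16×10^-5 M


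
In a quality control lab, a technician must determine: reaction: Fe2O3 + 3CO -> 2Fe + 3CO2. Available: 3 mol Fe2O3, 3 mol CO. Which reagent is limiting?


Mole ratio available / coefficient:
  Fe2O3: 3/1 = 3.000
  CO: 3/3 = 1.000
Smaller ratio is limiting.

CO


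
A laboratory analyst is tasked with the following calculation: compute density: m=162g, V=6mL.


ρ = mass/volume
= 162/6
= 27.0 g/mL

27.0 g/mL


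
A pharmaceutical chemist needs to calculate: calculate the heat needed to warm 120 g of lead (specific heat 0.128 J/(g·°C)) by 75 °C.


q = mcΔT = 120 × 0.128 × 75
= 1152.00 J

1152.00 J


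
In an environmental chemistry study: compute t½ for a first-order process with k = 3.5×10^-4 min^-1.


t½ = ln2/k = 0.693147/(3.5×10^-4 min^-1)
= 1980 min

1980 min


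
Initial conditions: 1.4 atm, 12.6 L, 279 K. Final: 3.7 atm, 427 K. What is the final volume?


P1V1/T1 = P2V2/T2
V2 = P1V1T2/(T1P2)
= 1.4×12.6×427/(279×3.7)
= 7.297 L

7.297 L


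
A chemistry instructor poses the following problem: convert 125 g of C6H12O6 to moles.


M(C6H12O6) = 180.16 g/mol
n = mass/M = 125/180.16 = 0.6938 mol

0.6938 mol


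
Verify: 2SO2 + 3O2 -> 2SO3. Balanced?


Equation: 2SO2 + 3O2 -> 2SO3
Check atoms: O: 10≠6, S: 2=2
Not balanced

No, not balanced


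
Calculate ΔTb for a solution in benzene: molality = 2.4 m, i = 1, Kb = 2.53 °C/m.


ΔTb = Kb × m × i
= 2.53 × 2.4 × 1
= 6.072 °C

6.072 °C


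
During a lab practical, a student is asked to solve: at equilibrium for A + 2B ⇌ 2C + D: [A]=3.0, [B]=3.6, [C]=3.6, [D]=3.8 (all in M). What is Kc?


Kc = [C]^2[D]/([A][B]^2)
= (3.6^2 × 3.8^1)/(3.0^1 × 3.6^2)
= 49.248/38.88
= 1.267

1.267


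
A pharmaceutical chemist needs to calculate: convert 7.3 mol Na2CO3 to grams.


M(Na2CO3) = 105.99 g/mol
mass = n × M = 7.3 × 105.99 = 773.73 g

773.73 g


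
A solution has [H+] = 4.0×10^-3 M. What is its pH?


pH = -log10([H+]) = -log10(4.0×10^-3)
= 3 - log10(4.0)
= 3 - 0.6
= 2.4

2.4


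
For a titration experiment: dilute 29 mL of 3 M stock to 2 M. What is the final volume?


C1V1 = C2V2
3 × 29 = 2 × V2
V2 = 87/2 = 43.5 mL

43.5 mL


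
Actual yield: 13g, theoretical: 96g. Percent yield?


% yield = actual/theoretical × 100
= 13/96 × 100
= 13.54%

13.54%


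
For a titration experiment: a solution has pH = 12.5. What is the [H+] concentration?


[H+] = 10^(-pH) = 10^(-12.5)
= 3.16×10^-13 M

3.16×10^-13 M


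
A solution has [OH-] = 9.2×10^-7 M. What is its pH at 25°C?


pOH = -log10([OH-]) = -log10(9.2×10^-7)
= 7 - log10(9.2) = 6.04
pH = 14 - pOH = 14 - 6.04 = 7.96

7.96


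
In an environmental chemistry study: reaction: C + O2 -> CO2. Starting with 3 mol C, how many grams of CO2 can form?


Mole ratio CO2:C = 1:1
n(CO2) = 3 × 1/1 = 3.000 mol
mass = 3.000 × 44.01 = 132.03 g

132.03 g


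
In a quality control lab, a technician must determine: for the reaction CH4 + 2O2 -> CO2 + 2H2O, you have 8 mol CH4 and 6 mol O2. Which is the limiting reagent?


Mole ratio available / coefficient:
  CH4: 8/1 = 8.000
  O2: 6/2 = 3.000
Smaller ratio is limiting.

O2


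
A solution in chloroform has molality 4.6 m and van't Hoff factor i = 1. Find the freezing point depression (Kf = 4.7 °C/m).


ΔTf = Kf × m × i
= 4.7 × 4.6 × 1
= 21.62 °C

21.62 °C


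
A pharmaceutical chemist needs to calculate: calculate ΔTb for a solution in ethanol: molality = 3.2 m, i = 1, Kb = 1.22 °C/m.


ΔTb = Kb × m × i
= 1.22 × 3.2 × 1
= 3.904 °C

3.904 °C


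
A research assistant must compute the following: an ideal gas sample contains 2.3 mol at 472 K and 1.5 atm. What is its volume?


PV = nRT  (R = 0.08206 L·atm/(mol·K))
V = nRT/P = 2.3×0.08206×472/1.5
= 59.39 L

59.39 L


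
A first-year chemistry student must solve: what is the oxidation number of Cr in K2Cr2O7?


2(+1) + 2x + 7(-2) = 0, so x = +6
Oxidation number: +6

+6


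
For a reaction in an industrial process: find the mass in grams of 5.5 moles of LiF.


M(LiF) = 25.94 g/mol
mass = n × M = 5.5 × 25.94 = 142.67 g

142.67 g


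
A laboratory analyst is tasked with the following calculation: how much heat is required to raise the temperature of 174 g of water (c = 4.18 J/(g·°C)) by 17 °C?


q = mcΔT = 174 × 4.18 × 17
= 12364.44 J

12364.44 J


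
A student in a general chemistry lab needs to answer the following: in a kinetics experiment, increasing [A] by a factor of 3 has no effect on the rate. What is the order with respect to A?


rate ∝ [A]^n
rate ∝ [A]^0
Order in A: 0

0


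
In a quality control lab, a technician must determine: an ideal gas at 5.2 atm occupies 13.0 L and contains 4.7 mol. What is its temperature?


PV = nRT  (R = 0.08206 L·atm/(mol·K))
T = PV/(nR) = 5.2×13.0/(4.7×0.08206)
= 67.60/0.385682
= 175.27 K

175.27 K


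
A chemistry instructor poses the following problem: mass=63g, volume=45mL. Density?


ρ = mass/volume
= 63/45
= 1.4 g/mL

1.4 g/mL


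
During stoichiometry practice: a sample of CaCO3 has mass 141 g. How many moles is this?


M(CaCO3) = 100.09 g/mol
n = mass/M = 141/100.09 = 1.4087 mol

1.4087 mol


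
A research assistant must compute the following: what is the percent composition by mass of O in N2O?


M(N2O) = 2×14.01 + 1×16.0 = 44.02 g/mol
Mass of O = 1 × 16.0 = 16.00 g/mol
% O = 16.00/44.02 × 100 = 36.35%

36.35%


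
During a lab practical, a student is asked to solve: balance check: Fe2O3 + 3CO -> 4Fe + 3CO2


Equation: Fe2O3 + 3CO -> 4Fe + 3CO2
Check atoms: C: 3=3, Fe: 2≠4, O: 6=6
Not balanced

No, not balanced


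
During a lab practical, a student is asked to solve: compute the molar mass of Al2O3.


M(Al2O3) = 2×26.98 + 3×16.0
= 53.96 + 48.0
= 101.96 g/mol

101.96 g/mol


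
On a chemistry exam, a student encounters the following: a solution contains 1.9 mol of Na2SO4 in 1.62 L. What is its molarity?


M = n/V = 1.9/1.62 = 1.173 mol/L

1.173 M


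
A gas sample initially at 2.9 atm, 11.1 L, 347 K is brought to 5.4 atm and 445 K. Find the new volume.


P1V1/T1 = P2V2/T2
V2 = P1V1T2/(T1P2)
= 2.9×11.1×445/(347×5.4)
= 7.645 L

7.645 L


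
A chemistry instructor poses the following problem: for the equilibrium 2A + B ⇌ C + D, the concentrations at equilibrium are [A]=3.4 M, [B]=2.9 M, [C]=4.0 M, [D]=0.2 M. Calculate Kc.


Kc = [C][D]/([A]^2[B])
= (4.0^1 × 0.2^1)/(3.4^2 × 2.9^1)
= 0.8/33.524
= 0.02386

0.02386


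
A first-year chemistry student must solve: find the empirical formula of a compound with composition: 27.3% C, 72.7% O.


Assume 100 g sample. Moles of each element:
  C: 27.3/12.01 = 2.273 mol
  O: 72.7/16.0 = 4.544 mol
Divide by smallest (2.273):
  C: 2.273/2.273 = 1.0
  O: 4.544/2.273 = 2.0
Empirical formula: CO2

CO2


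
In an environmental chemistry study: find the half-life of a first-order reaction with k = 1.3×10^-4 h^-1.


t½ = ln2/k = 0.693147/(1.3×10^-4 h^-1)
= 5332 h

5332 h


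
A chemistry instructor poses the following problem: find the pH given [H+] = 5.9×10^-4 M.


pH = -log10([H+]) = -log10(5.9×10^-4)
= 4 - log10(5.9)
= 4 - 0.77
= 3.23

3.23


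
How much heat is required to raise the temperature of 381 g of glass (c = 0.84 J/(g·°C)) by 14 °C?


q = mcΔT = 381 × 0.84 × 14
= 4480.56 J

4480.56 J


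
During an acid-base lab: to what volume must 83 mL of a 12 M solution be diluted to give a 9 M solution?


C1V1 = C2V2
12 × 83 = 9 × V2
V2 = 996/9 = 110.67 mL

110.67 mL


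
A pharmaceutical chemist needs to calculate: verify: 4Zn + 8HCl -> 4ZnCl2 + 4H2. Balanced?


Equation: 4Zn + 8HCl -> 4ZnCl2 + 4H2
Check atoms: Cl: 8=8, H: 8=8, Zn: 4=4
Balanced

Yes, balanced


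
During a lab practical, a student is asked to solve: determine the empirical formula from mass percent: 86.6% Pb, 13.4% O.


Assume 100 g sample. Moles of each element:
  Pb: 86.6/207.2 = 0.418 mol
  O: 13.4/16.0 = 0.838 mol
Divide by smallest (0.418):
  Pb: 0.418/0.418 = 1.0
  O: 0.838/0.418 = 2.0
Empirical formula: PbO2

PbO2


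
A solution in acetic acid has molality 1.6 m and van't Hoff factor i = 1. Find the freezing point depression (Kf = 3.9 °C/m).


ΔTf = Kf × m × i
= 3.9 × 1.6 × 1
= 6.24 °C

6.24 °C


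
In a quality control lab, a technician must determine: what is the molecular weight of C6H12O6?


M(C6H12O6) = 6×12.01 + 12×1.008 + 6×16.0
= 72.06 + 12.1 + 96.0
= 180.16 g/mol

180.16 g/mol


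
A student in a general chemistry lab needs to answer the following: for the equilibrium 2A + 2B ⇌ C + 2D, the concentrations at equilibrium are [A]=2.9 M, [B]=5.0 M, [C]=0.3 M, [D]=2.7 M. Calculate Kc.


Kc = [C][D]^2/([A]^2[B]^2)
= (0.3^1 × 2.7^2)/(2.9^2 × 5.0^2)
= 2.187/210.25
= 0.01040

0.01040


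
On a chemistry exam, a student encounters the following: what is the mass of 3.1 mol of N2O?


M(N2O) = 44.02 g/mol
mass = n × M = 3.1 × 44.02 = 136.46 g

136.46 g


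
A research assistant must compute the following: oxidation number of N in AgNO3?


(+1) + x + 3(-2) = 0, so x = +5
Oxidation number: +5

+5


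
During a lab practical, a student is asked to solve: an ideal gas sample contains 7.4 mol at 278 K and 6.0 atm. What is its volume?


PV = nRT  (R = 0.08206 L·atm/(mol·K))
V = nRT/P = 7.4×0.08206×278/6.0
= 28.136 L

28.136 L


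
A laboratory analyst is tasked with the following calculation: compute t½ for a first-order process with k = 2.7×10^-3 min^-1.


t½ = ln2/k = 0.693147/(2.7×10^-3 min^-1)
= 256.7 min

256.7 min


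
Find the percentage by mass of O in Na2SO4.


M(Na2SO4) = 2×22.99 + 1×32.07 + 4×16.0 = 142.05 g/mol
Mass of O = 4 × 16.0 = 64.00 g/mol
% O = 64.00/142.05 × 100 = 45.05%

45.05%


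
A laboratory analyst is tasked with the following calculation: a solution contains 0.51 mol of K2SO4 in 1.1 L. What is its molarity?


M = n/V = 0.51/1.1 = 0.464 mol/L

0.464 M


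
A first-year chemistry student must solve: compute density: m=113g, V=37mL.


ρ = mass/volume
= 113/37
= 3.054 g/mL

3.054 g/mL


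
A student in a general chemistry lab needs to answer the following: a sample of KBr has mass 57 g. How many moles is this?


M(KBr) = 119.0 g/mol
n = mass/M = 57/119.0 = 0.479 mol

0.479 mol


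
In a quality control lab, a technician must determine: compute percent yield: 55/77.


% yield = actual/theoretical × 100
= 55/77 × 100
= 71.43%

71.43%


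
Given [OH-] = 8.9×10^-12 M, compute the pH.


pOH = -log10([OH-]) = -log10(8.9×10^-12)
= 12 - log10(8.9) = 11.05
pH = 14 - pOH = 14 - 11.05 = 2.95

2.95


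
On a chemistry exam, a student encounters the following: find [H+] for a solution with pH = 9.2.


[H+] = 10^(-pH) = 10^(-9.2)
= 6.31×10^-10 M

6.31×10^-10 M


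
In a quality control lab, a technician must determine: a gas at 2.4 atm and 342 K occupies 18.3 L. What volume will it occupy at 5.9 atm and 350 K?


P1V1/T1 = P2V2/T2
V2 = P1V1T2/(T1P2)
= 2.4×18.3×350/(342×5.9)
= 7.618 L

7.618 L


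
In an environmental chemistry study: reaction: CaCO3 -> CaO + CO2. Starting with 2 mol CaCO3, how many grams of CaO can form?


Mole ratio CaO:CaCO3 = 1:1
n(CaO) = 2 × 1/1 = 2.000 mol
mass = 2.000 × 56.08 = 112.16 g

112.16 g


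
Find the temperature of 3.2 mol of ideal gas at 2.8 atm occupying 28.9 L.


PV = nRT  (R = 0.08206 L·atm/(mol·K))
T = PV/(nR) = 2.8×28.9/(3.2×0.08206)
= 80.92/0.262592
= 308.16 K

308.16 K


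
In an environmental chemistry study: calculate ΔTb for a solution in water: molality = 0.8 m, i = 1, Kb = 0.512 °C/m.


ΔTb = Kb × m × i
= 0.512 × 0.8 × 1
= 0.4096 °C

0.4096 °C


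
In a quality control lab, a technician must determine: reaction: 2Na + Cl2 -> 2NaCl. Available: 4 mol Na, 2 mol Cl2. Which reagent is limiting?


Mole ratio available / coefficient:
  Na: 4/2 = 2.000
  Cl2: 2/1 = 2.000
Smaller ratio is limiting.

neither (stoichiometric); Na and Cl2 are fully consumed


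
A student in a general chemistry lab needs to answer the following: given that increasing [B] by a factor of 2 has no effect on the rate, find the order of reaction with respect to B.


rate ∝ [B]^n
rate ∝ [B]^0
Order in B: 0

0


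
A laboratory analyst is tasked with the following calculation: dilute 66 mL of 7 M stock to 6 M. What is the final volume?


C1V1 = C2V2
7 × 66 = 6 × V2
V2 = 462/6 = 77.0 mL

77.0 mL


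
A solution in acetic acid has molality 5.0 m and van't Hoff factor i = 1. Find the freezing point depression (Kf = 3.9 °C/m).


ΔTf = Kf × m × i
= 3.9 × 5.0 × 1
= 19.5 °C

19.5 °C


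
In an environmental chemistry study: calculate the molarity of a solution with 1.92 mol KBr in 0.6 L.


M = n/V = 1.92/0.6 = 3.200 mol/L

3.200 M


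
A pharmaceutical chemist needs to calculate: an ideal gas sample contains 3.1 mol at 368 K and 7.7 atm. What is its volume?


PV = nRT  (R = 0.08206 L·atm/(mol·K))
V = nRT/P = 3.1×0.08206×368/7.7
= 12.158 L

12.158 L


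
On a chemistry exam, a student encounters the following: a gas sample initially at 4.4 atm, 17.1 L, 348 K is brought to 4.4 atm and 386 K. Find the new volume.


P1V1/T1 = P2V2/T2
V2 = P1V1T2/(T1P2)
= 4.4×17.1×386/(348×4.4)
= 18.967 L

18.967 L


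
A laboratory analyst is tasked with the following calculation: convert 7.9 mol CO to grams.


M(CO) = 28.01 g/mol
mass = n × M = 7.9 × 28.01 = 221.28 g

221.28 g


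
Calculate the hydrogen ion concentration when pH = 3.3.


[H+] = 10^(-pH) = 10^(-3.3)
= 5.01×10^-4 M

5.01×10^-4 M


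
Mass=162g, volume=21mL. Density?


ρ = mass/volume
= 162/21
= 7.714 g/mL

7.714 g/mL


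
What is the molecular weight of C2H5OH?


M(C2H5OH) = 2×12.01 + 6×1.008 + 1×16.0
= 24.02 + 6.05 + 16.0
= 46.07 g/mol

46.07 g/mol


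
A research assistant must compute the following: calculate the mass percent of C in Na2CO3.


M(Na2CO3) = 2×22.99 + 1×12.01 + 3×16.0 = 105.99 g/mol
Mass of C = 1 × 12.01 = 12.01 g/mol
% C = 12.01/105.99 × 100 = 11.33%

11.33%


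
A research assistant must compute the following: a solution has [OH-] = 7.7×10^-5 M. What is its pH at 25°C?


pOH = -log10([OH-]) = -log10(7.7×10^-5)
= 5 - log10(7.7) = 4.11
pH = 14 - pOH = 14 - 4.11 = 9.89

9.89


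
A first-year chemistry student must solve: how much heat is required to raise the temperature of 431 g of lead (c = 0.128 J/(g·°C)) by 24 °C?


q = mcΔT = 431 × 0.128 × 24
= 1324.03 J

1324.03 J


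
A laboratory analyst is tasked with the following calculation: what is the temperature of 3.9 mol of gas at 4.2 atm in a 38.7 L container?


PV = nRT  (R = 0.08206 L·atm/(mol·K))
T = PV/(nR) = 4.2×38.7/(3.9×0.08206)
= 162.54/0.320034
= 507.88 K

507.88 K


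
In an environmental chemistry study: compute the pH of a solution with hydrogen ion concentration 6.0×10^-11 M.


pH = -log10([H+]) = -log10(6.0×10^-11)
= 11 - log10(6.0)
= 11 - 0.78
= 10.22

10.22


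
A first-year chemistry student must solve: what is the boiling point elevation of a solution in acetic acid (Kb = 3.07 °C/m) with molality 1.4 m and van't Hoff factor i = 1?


ΔTb = Kb × m × i
= 3.07 × 1.4 × 1
= 4.298 °C

4.298 °C


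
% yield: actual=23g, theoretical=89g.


% yield = actual/theoretical × 100
= 23/89 × 100
= 25.84%

25.84%


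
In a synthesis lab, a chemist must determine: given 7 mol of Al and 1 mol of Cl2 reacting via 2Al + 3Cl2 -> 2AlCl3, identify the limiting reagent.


Mole ratio available / coefficient:
  Al: 7/2 = 3.500
  Cl2: 1/3 = 0.333
Smaller ratio is limiting.

Cl2


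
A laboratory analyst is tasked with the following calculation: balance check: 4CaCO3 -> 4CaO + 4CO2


Equation: 4CaCO3 -> 4CaO + 4CO2
Check atoms: C: 4=4, Ca: 4=4, O: 12=12
Balanced

Yes, balanced


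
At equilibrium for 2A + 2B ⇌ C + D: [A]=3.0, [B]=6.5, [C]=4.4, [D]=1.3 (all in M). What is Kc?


Kc = [C][D]/([A]^2[B]^2)
= (4.4^1 × 1.3^1)/(3.0^2 × 6.5^2)
= 5.72/380.25
= 0.01504

0.01504


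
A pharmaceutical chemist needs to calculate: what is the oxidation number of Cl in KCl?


halide: -1
Oxidation number: -1

-1


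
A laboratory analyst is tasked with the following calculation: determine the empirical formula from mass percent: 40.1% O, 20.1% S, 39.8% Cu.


Assume 100 g sample. Moles of each element:
  O: 40.1/16.0 = 2.506 mol
  S: 20.1/32.07 = 0.627 mol
  Cu: 39.8/63.55 = 0.626 mol
Divide by smallest (0.626):
  O: 2.506/0.626 = 4.0
  S: 0.627/0.626 = 1.0
  Cu: 0.626/0.626 = 1.0
Empirical formula: CuSO4

CuSO4


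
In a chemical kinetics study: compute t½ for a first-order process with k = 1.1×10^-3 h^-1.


t½ = ln2/k = 0.693147/(1.1×10^-3 h^-1)
= 630.1 h

630.1 h


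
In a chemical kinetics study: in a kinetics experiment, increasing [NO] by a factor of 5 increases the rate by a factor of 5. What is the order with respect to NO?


rate ∝ [NO]^n
5^n = 5 → n = 1
Order in NO: 1

1


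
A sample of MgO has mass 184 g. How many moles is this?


M(MgO) = 40.31 g/mol
n = mass/M = 184/40.31 = 4.5646 mol

4.5646 mol


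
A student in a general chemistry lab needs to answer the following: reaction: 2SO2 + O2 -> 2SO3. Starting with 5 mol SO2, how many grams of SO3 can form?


Mole ratio SO3:SO2 = 2:2
n(SO3) = 5 × 2/2 = 5.000 mol
mass = 5.000 × 80.07 = 400.35 g

400.35 g


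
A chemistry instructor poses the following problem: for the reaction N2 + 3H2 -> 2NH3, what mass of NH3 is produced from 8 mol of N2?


Mole ratio NH3:N2 = 2:1
n(NH3) = 8 × 2/1 = 16.000 mol
mass = 16.000 × 17.03 = 272.48 g

272.48 g


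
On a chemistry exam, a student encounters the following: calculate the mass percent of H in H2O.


M(H2O) = 2×1.008 + 1×16.0 = 18.016 g/mol
Mass of H = 2 × 1.008 = 2.016 g/mol
% H = 2.016/18.016 × 100 = 11.19%

11.19%


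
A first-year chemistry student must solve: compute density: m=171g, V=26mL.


ρ = mass/volume
= 171/26
= 6.577 g/mL

6.577 g/mL


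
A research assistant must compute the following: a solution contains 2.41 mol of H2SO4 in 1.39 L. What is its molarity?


M = n/V = 2.41/1.39 = 1.734 mol/L

1.734 M


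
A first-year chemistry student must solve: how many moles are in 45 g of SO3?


M(SO3) = 80.07 g/mol
n = mass/M = 45/80.07 = 0.562 mol

0.562 mol


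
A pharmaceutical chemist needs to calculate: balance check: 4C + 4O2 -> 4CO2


Equation: 4C + 4O2 -> 4CO2
Check atoms: C: 4=4, O: 8=8
Balanced

Yes, balanced


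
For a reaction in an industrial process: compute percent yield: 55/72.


% yield = actual/theoretical × 100
= 55/72 × 100
= 76.39%

76.39%


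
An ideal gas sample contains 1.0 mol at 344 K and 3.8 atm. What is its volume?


PV = nRT  (R = 0.08206 L·atm/(mol·K))
V = nRT/P = 1.0×0.08206×344/3.8
= 7.429 L

7.429 L


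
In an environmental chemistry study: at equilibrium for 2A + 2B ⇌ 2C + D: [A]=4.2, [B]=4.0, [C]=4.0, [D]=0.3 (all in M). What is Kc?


Kc = [C]^2[D]/([A]^2[B]^2)
= (4.0^2 × 0.3^1)/(4.2^2 × 4.0^2)
= 4.8/282.24
= 0.01701

0.01701


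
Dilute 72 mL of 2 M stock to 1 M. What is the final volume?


C1V1 = C2V2
2 × 72 = 1 × V2
V2 = 144/1 = 144.0 mL

144.0 mL


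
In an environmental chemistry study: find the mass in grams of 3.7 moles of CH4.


M(CH4) = 16.04 g/mol
mass = n × M = 3.7 × 16.04 = 59.35 g

59.35 g


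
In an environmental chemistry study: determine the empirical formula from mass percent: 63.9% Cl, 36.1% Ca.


Assume 100 g sample. Moles of each element:
  Cl: 63.9/35.45 = 1.803 mol
  Ca: 36.1/40.08 = 0.901 mol
Divide by smallest (0.901):
  Cl: 1.803/0.901 = 2.0
  Ca: 0.901/0.901 = 1.0
Empirical formula: CaCl2

CaCl2


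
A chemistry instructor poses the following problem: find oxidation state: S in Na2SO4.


2(+1) + x + 4(-2) = 0, so x = +6
Oxidation number: +6

+6


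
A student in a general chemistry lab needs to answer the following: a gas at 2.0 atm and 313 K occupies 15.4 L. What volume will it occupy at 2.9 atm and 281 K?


P1V1/T1 = P2V2/T2
V2 = P1V1T2/(T1P2)
= 2.0×15.4×281/(313×2.9)
= 9.535 L

9.535 L


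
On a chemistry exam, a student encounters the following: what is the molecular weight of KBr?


M(KBr) = 1×39.1 + 1×79.9
= 39.1 + 79.9
= 119.0 g/mol

119.0 g/mol


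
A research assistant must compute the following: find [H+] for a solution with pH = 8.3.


[H+] = 10^(-pH) = 10^(-8.3)
= 5.01×10^-9 M

5.01×10^-9 M


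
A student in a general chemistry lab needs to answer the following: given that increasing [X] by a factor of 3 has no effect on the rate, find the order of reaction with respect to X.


rate ∝ [X]^n
rate ∝ [X]^0
Order in X: 0

0


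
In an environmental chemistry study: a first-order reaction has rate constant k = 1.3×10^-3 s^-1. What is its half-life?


t½ = ln2/k = 0.693147/(1.3×10^-3 s^-1)
= 533.2 s

533.2 s


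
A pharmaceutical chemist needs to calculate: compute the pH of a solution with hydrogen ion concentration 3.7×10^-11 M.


pH = -log10([H+]) = -log10(3.7×10^-11)
= 11 - log10(3.7)
= 11 - 0.57
= 10.43

10.43


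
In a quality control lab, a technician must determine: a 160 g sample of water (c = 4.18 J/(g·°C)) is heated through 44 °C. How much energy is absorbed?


q = mcΔT = 160 × 4.18 × 44
= 29427.20 J

29427.20 J


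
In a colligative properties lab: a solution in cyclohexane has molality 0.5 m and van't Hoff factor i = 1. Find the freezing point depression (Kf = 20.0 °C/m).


ΔTf = Kf × m × i
= 20.0 × 0.5 × 1
= 10.0 °C

10.0 °C


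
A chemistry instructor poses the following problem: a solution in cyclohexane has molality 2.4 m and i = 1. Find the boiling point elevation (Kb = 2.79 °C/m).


ΔTb = Kb × m × i
= 2.79 × 2.4 × 1
= 6.696 °C

6.696 °C


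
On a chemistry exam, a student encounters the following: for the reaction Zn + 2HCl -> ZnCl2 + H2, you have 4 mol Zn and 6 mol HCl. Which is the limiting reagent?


Mole ratio available / coefficient:
  Zn: 4/1 = 4.000
  HCl: 6/2 = 3.000
Smaller ratio is limiting.

HCl


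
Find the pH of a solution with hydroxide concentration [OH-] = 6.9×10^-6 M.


pOH = -log10([OH-]) = -log10(6.9×10^-6)
= 6 - log10(6.9) = 5.16
pH = 14 - pOH = 14 - 5.16 = 8.84

8.84


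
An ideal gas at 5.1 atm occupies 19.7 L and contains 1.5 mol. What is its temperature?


PV = nRT  (R = 0.08206 L·atm/(mol·K))
T = PV/(nR) = 5.1×19.7/(1.5×0.08206)
= 100.47/0.123090
= 816.23 K

816.23 K


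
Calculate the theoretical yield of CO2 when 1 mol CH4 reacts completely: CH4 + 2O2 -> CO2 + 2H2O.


Mole ratio CO2:CH4 = 1:1
n(CO2) = 1 × 1/1 = 1.000 mol
mass = 1.000 × 44.01 = 44.01 g

44.01 g


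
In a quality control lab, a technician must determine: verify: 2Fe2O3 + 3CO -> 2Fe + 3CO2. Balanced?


Equation: 2Fe2O3 + 3CO -> 2Fe + 3CO2
Check atoms: C: 3=3, Fe: 4≠2, O: 9≠6
Not balanced

No, not balanced


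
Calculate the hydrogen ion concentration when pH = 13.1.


[H+] = 10^(-pH) = 10^(-13.1)
= 7.94×10^-14 M

7.94×10^-14 M


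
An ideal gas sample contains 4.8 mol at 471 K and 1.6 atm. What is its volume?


PV = nRT  (R = 0.08206 L·atm/(mol·K))
V = nRT/P = 4.8×0.08206×471/1.6
= 115.951 L

115.951 L


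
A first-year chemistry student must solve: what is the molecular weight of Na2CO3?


M(Na2CO3) = 2×22.99 + 1×12.01 + 3×16.0
= 45.98 + 12.01 + 48.0
= 105.99 g/mol

105.99 g/mol


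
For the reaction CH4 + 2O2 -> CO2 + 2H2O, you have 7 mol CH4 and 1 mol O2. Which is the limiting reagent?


Mole ratio available / coefficient:
  CH4: 7/1 = 7.000
  O2: 1/2 = 0.500
Smaller ratio is limiting.

O2


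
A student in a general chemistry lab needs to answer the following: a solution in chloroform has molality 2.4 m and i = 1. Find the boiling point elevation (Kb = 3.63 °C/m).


ΔTb = Kb × m × i
= 3.63 × 2.4 × 1
= 8.712 °C

8.712 °C


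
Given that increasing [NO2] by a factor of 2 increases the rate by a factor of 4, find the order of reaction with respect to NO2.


rate ∝ [NO2]^n
2^n = 4 → n = 2
Order in NO2: 2

2


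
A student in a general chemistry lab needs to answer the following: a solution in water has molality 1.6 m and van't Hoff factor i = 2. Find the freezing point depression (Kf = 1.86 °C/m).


ΔTf = Kf × m × i
= 1.86 × 1.6 × 2
= 5.952 °C

5.952 °C


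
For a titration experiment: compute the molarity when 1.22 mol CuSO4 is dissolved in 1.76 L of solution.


M = n/V = 1.22/1.76 = 0.693 mol/L

0.693 M


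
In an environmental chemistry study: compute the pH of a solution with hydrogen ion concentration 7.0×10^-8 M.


pH = -log10([H+]) = -log10(7.0×10^-8)
= 8 - log10(7.0)
= 8 - 0.85
= 7.15

7.15


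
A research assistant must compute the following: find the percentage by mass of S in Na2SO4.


M(Na2SO4) = 2×22.99 + 1×32.07 + 4×16.0 = 142.05 g/mol
Mass of S = 1 × 32.07 = 32.07 g/mol
% S = 32.07/142.05 × 100 = 22.58%

22.58%


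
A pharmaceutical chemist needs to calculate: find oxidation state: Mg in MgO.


Group 2 metal: +2
Oxidation number: +2

+2


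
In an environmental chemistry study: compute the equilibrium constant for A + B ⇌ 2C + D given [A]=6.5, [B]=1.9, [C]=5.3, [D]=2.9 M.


Kc = [C]^2[D]/([A][B])
= (5.3^2 × 2.9^1)/(6.5^1 × 1.9^1)
= 81.461/12.35
= 6.596

6.596


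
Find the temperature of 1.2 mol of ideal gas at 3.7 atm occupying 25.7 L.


PV = nRT  (R = 0.08206 L·atm/(mol·K))
T = PV/(nR) = 3.7×25.7/(1.2×0.08206)
= 95.09/0.098472
= 965.66 K

965.66 K


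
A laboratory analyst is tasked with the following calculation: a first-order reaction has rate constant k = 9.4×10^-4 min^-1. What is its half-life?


t½ = ln2/k = 0.693147/(9.4×10^-4 min^-1)
= 737.4 min

737.4 min


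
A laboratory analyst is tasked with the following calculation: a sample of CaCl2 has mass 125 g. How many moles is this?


M(CaCl2) = 110.98 g/mol
n = mass/M = 125/110.98 = 1.1263 mol

1.1263 mol


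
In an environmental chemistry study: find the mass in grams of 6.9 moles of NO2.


M(NO2) = 46.01 g/mol
mass = n × M = 6.9 × 46.01 = 317.47 g

317.47 g


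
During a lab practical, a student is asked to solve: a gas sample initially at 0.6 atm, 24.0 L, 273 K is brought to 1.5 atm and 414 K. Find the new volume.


P1V1/T1 = P2V2/T2
V2 = P1V1T2/(T1P2)
= 0.6×24.0×414/(273×1.5)
= 14.558 L

14.558 L


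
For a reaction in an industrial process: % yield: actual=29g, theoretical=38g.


% yield = actual/theoretical × 100
= 29/38 × 100
= 76.32%

76.32%


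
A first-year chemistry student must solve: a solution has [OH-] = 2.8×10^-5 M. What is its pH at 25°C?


pOH = -log10([OH-]) = -log10(2.8×10^-5)
= 5 - log10(2.8) = 4.55
pH = 14 - pOH = 14 - 4.55 = 9.45

9.45


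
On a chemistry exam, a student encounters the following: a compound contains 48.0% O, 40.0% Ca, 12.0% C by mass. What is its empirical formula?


Assume 100 g sample. Moles of each element:
  O: 48.0/16.0 = 3.0 mol
  Ca: 40.0/40.08 = 0.998 mol
  C: 12.0/12.01 = 0.999 mol
Divide by smallest (0.998):
  O: 3.0/0.998 = 3.01
  Ca: 0.998/0.998 = 1.0
  C: 0.999/0.998 = 1.0
Empirical formula: CaCO3

CaCO3


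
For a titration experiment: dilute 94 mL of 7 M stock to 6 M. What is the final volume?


C1V1 = C2V2
7 × 94 = 6 × V2
V2 = 658/6 = 109.67 mL

109.67 mL


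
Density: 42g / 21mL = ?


ρ = mass/volume
= 42/21
= 2.0 g/mL

2.0 g/mL


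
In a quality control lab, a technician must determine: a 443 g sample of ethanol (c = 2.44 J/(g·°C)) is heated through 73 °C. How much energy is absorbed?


q = mcΔT = 443 × 2.44 × 73
= 78907.16 J

78907.16 J


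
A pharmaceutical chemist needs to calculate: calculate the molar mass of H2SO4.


M(H2SO4) = 2×1.008 + 1×32.07 + 4×16.0
= 2.02 + 32.07 + 64.0
= 98.09 g/mol

98.09 g/mol


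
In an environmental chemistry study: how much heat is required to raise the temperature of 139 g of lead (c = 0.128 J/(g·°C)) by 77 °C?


q = mcΔT = 139 × 0.128 × 77
= 1369.98 J

1369.98 J


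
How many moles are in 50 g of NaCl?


M(NaCl) = 58.44 g/mol
n = mass/M = 50/58.44 = 0.8556 mol

0.8556 mol


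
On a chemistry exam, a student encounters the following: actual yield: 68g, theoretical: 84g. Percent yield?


% yield = actual/theoretical × 100
= 68/84 × 100
= 80.95%

80.95%


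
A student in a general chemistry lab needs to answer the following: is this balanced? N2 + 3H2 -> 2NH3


Equation: N2 + 3H2 -> 2NH3
Check atoms: H: 6=6, N: 2=2
Balanced

Yes, balanced


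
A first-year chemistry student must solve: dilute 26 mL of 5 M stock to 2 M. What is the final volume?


C1V1 = C2V2
5 × 26 = 2 × V2
V2 = 130/2 = 65.0 mL

65.0 mL


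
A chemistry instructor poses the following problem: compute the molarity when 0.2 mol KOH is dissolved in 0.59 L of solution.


M = n/V = 0.2/0.59 = 0.339 mol/L

0.339 M


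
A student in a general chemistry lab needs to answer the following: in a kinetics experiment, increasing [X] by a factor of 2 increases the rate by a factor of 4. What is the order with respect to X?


rate ∝ [X]^n
2^n = 4 → n = 2
Order in X: 2

2


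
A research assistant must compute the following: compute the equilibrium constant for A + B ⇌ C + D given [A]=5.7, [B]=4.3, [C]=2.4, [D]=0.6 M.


Kc = [C][D]/([A][B])
= (2.4^1 × 0.6^1)/(5.7^1 × 4.3^1)
= 1.44/24.51
= 0.05875

0.05875


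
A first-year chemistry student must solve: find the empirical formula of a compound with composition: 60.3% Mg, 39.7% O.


Assume 100 g sample. Moles of each element:
  Mg: 60.3/24.31 = 2.48 mol
  O: 39.7/16.0 = 2.481 mol
Divide by smallest (2.48):
  Mg: 2.48/2.48 = 1.0
  O: 2.481/2.48 = 1.0
Empirical formula: MgO

MgO


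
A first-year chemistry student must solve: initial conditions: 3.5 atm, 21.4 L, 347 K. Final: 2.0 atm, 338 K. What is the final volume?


P1V1/T1 = P2V2/T2
V2 = P1V1T2/(T1P2)
= 3.5×21.4×338/(347×2.0)
= 36.479 L

36.479 L


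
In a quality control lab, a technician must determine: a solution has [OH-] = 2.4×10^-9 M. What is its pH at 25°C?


pOH = -log10([OH-]) = -log10(2.4×10^-9)
= 9 - log10(2.4) = 8.62
pH = 14 - pOH = 14 - 8.62 = 5.38

5.38


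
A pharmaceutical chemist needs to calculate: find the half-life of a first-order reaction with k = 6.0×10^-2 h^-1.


t½ = ln2/k = 0.693147/(6.0×10^-2 h^-1)
= 11.55 h

11.55 h


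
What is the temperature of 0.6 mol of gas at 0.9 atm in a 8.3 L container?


PV = nRT  (R = 0.08206 L·atm/(mol·K))
T = PV/(nR) = 0.9×8.3/(0.6×0.08206)
= 7.47/0.049236
= 151.72 K

151.72 K


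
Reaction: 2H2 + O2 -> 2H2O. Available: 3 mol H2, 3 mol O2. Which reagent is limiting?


Mole ratio available / coefficient:
  H2: 3/2 = 1.500
  O2: 3/1 = 3.000
Smaller ratio is limiting.

H2


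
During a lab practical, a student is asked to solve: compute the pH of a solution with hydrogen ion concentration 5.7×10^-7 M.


pH = -log10([H+]) = -log10(5.7×10^-7)
= 7 - log10(5.7)
= 7 - 0.76
= 6.24

6.24


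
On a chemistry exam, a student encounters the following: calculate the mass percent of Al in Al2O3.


M(Al2O3) = 2×26.98 + 3×16.0 = 101.96 g/mol
Mass of Al = 2 × 26.98 = 53.96 g/mol
% Al = 53.96/101.96 × 100 = 52.92%

52.92%


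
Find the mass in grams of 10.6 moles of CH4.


M(CH4) = 16.04 g/mol
mass = n × M = 10.6 × 16.04 = 170.02 g

170.02 g


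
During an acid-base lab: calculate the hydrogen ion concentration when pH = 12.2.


[H+] = 10^(-pH) = 10^(-12.2)
= 6.31×10^-13 M

6.31×10^-13 M


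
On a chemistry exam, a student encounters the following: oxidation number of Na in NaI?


Group 1 metal: +1
Oxidation number: +1

+1


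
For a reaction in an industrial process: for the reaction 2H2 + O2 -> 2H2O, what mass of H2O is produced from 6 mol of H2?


Mole ratio H2O:H2 = 2:2
n(H2O) = 6 × 2/2 = 6.000 mol
mass = 6.000 × 18.02 = 108.12 g

108.12 g


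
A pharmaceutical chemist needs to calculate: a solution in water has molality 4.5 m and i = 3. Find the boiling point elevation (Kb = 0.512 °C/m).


ΔTb = Kb × m × i
= 0.512 × 4.5 × 3
= 6.912 °C

6.912 °C


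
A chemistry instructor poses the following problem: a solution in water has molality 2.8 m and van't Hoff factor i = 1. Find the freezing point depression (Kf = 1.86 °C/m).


ΔTf = Kf × m × i
= 1.86 × 2.8 × 1
= 5.208 °C

5.208 °C


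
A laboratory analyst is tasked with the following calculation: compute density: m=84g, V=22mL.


ρ = mass/volume
= 84/22
= 3.818 g/mL

3.818 g/mL


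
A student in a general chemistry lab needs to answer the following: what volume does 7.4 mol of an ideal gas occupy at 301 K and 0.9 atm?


PV = nRT  (R = 0.08206 L·atm/(mol·K))
V = nRT/P = 7.4×0.08206×301/0.9
= 203.089 L

203.089 L


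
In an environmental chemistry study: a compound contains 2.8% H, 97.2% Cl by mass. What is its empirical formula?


Assume 100 g sample. Moles of each element:
  H: 2.8/1.008 = 2.778 mol
  Cl: 97.2/35.45 = 2.742 mol
Divide by smallest (2.742):
  H: 2.778/2.742 = 1.01
  Cl: 2.742/2.742 = 1.0
Empirical formula: HCl

HCl


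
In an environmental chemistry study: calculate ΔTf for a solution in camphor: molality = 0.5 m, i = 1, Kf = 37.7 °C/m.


ΔTf = Kf × m × i
= 37.7 × 0.5 × 1
= 18.85 °C

18.85 °C


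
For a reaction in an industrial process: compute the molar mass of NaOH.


M(NaOH) = 1×22.99 + 1×16.0 + 1×1.008
= 22.99 + 16.0 + 1.01
= 40.0 g/mol

40.0 g/mol


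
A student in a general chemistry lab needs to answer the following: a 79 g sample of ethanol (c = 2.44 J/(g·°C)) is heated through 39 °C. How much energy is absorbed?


q = mcΔT = 79 × 2.44 × 39
= 7517.64 J

7517.64 J


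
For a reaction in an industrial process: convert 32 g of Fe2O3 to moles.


M(Fe2O3) = 159.7 g/mol
n = mass/M = 32/159.7 = 0.2004 mol

0.2004 mol


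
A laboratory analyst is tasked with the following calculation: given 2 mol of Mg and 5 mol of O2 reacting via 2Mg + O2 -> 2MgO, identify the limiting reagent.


Mole ratio available / coefficient:
  Mg: 2/2 = 1.000
  O2: 5/1 = 5.000
Smaller ratio is limiting.

Mg


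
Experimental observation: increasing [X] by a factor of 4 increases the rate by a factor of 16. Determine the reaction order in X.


rate ∝ [X]^n
4^n = 16 → n = 2
Order in X: 2

2


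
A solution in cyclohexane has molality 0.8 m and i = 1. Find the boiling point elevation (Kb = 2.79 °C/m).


ΔTb = Kb × m × i
= 2.79 × 0.8 × 1
= 2.232 °C

2.232 °C


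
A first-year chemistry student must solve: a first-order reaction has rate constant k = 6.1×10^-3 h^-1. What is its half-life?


t½ = ln2/k = 0.693147/(6.1×10^-3 h^-1)
= 113.6 h

113.6 h


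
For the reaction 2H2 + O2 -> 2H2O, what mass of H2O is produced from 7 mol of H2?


Mole ratio H2O:H2 = 2:2
n(H2O) = 7 × 2/2 = 7.000 mol
mass = 7.000 × 18.02 = 126.14 g

126.14 g


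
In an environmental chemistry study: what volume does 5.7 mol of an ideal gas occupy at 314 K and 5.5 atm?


PV = nRT  (R = 0.08206 L·atm/(mol·K))
V = nRT/P = 5.7×0.08206×314/5.5
= 26.704 L

26.704 L


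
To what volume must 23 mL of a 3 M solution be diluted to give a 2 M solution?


C1V1 = C2V2
3 × 23 = 2 × V2
V2 = 69/2 = 34.5 mL

34.5 mL


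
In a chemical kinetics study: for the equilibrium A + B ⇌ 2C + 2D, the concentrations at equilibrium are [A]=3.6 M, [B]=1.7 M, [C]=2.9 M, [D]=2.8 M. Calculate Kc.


Kc = [C]^2[D]^2/([A][B])
= (2.9^2 × 2.8^2)/(3.6^1 × 1.7^1)
= 65.9344/6.12
= 10.77

10.77


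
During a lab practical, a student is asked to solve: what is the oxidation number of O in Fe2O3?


O is usually -2
Oxidation number: -2

-2


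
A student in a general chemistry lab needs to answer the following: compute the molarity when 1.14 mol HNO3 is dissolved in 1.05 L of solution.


M = n/V = 1.14/1.05 = 1.086 mol/L

1.086 M


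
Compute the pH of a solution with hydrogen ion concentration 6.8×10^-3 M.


pH = -log10([H+]) = -log10(6.8×10^-3)
= 3 - log10(6.8)
= 3 - 0.83
= 2.17

2.17


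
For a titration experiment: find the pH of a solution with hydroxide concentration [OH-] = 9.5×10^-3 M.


pOH = -log10([OH-]) = -log10(9.5×10^-3)
= 3 - log10(9.5) = 2.02
pH = 14 - pOH = 14 - 2.02 = 11.98

11.98


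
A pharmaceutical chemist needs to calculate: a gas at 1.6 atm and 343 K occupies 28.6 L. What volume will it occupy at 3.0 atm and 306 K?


P1V1/T1 = P2V2/T2
V2 = P1V1T2/(T1P2)
= 1.6×28.6×306/(343×3.0)
= 13.608 L

13.608 L


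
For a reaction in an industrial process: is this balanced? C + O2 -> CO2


Equation: C + O2 -> CO2
Check atoms: C: 1=1, O: 2=2
Balanced

Yes, balanced


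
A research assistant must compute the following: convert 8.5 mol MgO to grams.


M(MgO) = 40.31 g/mol
mass = n × M = 8.5 × 40.31 = 342.64 g

342.64 g


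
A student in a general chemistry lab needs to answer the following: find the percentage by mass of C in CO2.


M(CO2) = 1×12.01 + 2×16.0 = 44.01 g/mol
Mass of C = 1 × 12.01 = 12.01 g/mol
% C = 12.01/44.01 × 100 = 27.29%

27.29%


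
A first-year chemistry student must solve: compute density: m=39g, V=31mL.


ρ = mass/volume
= 39/31
= 1.258 g/mL

1.258 g/mL


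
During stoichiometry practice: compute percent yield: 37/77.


% yield = actual/theoretical × 100
= 37/77 × 100
= 48.05%

48.05%
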